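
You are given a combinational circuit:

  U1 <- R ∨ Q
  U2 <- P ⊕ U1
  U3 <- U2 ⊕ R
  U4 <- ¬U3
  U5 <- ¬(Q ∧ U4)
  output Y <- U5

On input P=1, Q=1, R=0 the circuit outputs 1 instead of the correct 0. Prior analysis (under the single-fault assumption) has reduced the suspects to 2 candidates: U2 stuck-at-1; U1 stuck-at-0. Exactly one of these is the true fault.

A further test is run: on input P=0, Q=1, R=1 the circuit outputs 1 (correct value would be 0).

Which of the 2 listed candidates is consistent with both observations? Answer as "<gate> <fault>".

Evaluate each candidate on input P=0, Q=1, R=1:
  U2 stuck-at-1: U1=1, U2=1 [stuck-at-1], U3=0, U4=1, U5=0 → 0 — eliminated
  U1 stuck-at-0: U1=0 [stuck-at-0], U2=0, U3=1, U4=0, U5=1 → 1 — matches
Only U1 stuck-at-0 reproduces the observed 1.

U1 stuck-at-0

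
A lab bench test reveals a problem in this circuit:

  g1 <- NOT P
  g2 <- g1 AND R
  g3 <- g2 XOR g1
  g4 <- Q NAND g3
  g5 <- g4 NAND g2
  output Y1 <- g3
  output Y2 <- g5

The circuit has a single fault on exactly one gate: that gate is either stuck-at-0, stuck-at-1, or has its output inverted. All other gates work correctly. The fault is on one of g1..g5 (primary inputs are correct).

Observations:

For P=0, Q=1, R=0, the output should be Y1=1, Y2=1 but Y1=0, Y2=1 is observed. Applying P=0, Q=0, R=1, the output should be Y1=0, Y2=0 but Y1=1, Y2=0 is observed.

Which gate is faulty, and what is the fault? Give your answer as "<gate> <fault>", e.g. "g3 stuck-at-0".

Fault-free values for test 1 (P=0, Q=1, R=0): g1=1, g2=0, g3=1, g4=0, g5=1, giving Y1=1, Y2=1. Observed Y1=0, Y2=1.
Test 1: faults giving observed Y1=0, Y2=1 are {g1 stuck-at-0, g1 inverted output, g3 stuck-at-0, g3 inverted output}.
Test 2 (P=0, Q=0, R=1): fault-free g1=1, g2=1, g3=0, g4=1, g5=0 → Y1=0, Y2=0; observed Y1=1, Y2=0. Eliminates g1 stuck-at-0, g1 inverted output, g3 stuck-at-0.
Only g3 inverted output is consistent with every test.

g3 inverted output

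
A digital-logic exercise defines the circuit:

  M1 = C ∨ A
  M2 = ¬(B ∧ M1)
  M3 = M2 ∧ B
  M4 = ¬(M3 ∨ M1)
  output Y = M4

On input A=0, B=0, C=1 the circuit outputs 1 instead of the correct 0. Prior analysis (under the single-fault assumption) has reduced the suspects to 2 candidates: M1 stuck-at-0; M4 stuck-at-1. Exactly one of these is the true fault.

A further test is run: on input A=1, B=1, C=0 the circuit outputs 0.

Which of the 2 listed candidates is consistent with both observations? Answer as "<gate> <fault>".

M1 stuck-at-0

Evaluate each candidate on input A=1, B=1, C=0:
  M1 stuck-at-0: M1=0 [stuck-at-0], M2=1, M3=1, M4=0 → 0 — matches
  M4 stuck-at-1: M1=1, M2=0, M3=0, M4=1 [stuck-at-1] → 1 — eliminated
Only M1 stuck-at-0 reproduces the observed 0.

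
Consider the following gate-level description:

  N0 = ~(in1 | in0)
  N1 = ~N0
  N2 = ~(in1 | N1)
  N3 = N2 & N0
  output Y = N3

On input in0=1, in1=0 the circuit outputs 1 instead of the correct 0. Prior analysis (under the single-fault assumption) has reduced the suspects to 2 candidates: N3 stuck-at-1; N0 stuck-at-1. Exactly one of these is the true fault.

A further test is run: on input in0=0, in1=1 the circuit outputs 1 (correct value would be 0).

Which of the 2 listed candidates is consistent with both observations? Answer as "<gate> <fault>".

Evaluate each candidate on input in0=0, in1=1:
  N3 stuck-at-1: N0=0, N1=1, N2=0, N3=1 [stuck-at-1] → 1 — matches
  N0 stuck-at-1: N0=1 [stuck-at-1], N1=0, N2=0, N3=0 → 0 — eliminated
Only N3 stuck-at-1 reproduces the observed 1.

N3 stuck-at-1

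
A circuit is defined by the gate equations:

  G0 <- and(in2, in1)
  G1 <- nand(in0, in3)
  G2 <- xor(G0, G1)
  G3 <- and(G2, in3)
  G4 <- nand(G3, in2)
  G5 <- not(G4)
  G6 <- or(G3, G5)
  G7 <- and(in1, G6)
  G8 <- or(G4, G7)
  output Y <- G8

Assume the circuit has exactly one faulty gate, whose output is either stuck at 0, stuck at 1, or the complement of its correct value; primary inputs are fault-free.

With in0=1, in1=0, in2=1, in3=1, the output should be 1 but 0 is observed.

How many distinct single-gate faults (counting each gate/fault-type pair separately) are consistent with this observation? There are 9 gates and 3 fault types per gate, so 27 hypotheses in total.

12

Fault-free: G0=0, G1=0, G2=0, G3=0, G4=1, G5=0, G6=0, G7=0, G8=1 → 1. Observed 0.
  G0: stuck-at-1, inverted output ✓; others ✗
  G1: stuck-at-1, inverted output ✓; others ✗
  G2: stuck-at-1, inverted output ✓; others ✗
  G3: stuck-at-1, inverted output ✓; others ✗
  G4: stuck-at-0, inverted output ✓; others ✗
  G5: none of the 3 fault types match ✗
  G6: none of the 3 fault types match ✗
  G7: none of the 3 fault types match ✗
  G8: stuck-at-0, inverted output ✓; others ✗
Consistent faults: {G0 stuck-at-1, G0 inverted output, G1 stuck-at-1, G1 inverted output, G2 stuck-at-1, G2 inverted output, G3 stuck-at-1, G3 inverted output, G4 stuck-at-0, G4 inverted output, G8 stuck-at-0, G8 inverted output} — 12 in all.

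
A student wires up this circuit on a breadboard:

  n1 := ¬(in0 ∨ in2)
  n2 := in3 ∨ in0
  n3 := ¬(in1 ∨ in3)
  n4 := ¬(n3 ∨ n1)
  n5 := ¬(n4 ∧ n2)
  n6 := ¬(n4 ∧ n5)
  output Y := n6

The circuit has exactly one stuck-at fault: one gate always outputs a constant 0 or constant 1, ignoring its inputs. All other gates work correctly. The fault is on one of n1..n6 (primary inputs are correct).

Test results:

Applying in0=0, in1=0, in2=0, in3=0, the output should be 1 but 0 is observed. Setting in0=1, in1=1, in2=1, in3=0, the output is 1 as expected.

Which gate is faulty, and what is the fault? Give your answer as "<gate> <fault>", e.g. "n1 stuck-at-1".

Fault-free values for test 1 (in0=0, in1=0, in2=0, in3=0): n1=1, n2=0, n3=1, n4=0, n5=1, n6=1, giving Y=1. Observed 0.
Test 1: faults giving observed 0 are {n4 stuck-at-1, n6 stuck-at-0}.
Test 2 (in0=1, in1=1, in2=1, in3=0): fault-free n1=0, n2=1, n3=0, n4=1, n5=0, n6=1 → 1; observed 1. Eliminates n6 stuck-at-0.
Only n4 stuck-at-1 is consistent with every test.

n4 stuck-at-1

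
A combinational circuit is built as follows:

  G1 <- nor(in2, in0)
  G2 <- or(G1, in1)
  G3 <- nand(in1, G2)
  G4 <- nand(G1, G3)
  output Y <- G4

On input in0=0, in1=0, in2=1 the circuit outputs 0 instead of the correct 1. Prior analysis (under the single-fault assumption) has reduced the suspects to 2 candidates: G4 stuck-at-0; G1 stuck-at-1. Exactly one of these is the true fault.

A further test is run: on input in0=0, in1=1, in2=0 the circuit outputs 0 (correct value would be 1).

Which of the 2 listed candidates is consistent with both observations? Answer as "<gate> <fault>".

G4 stuck-at-0

Evaluate each candidate on input in0=0, in1=1, in2=0:
  G4 stuck-at-0: G1=1, G2=1, G3=0, G4=0 [stuck-at-0] → 0 — matches
  G1 stuck-at-1: G1=1 [stuck-at-1], G2=1, G3=0, G4=1 → 1 — eliminated
Only G4 stuck-at-0 reproduces the observed 0.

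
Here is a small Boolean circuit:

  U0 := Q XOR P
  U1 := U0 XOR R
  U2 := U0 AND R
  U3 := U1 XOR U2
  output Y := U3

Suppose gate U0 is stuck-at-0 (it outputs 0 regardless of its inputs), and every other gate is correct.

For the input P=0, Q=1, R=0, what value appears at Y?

0

Propagate with U0 forced: U0=0 [stuck-at-0], U1=0, U2=0, U3=0.
So Y = 0. (Without the fault it would be 1.)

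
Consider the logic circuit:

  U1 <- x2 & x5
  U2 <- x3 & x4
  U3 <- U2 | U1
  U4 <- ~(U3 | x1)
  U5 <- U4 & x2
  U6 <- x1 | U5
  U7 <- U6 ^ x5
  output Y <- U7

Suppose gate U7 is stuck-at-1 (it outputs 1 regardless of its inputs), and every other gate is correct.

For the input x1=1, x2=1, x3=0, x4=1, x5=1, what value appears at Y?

1

Propagate with U7 forced: U1=1, U2=0, U3=1, U4=0, U5=0, U6=1, U7=1 [stuck-at-1].
So Y = 1. (Without the fault it would be 0.)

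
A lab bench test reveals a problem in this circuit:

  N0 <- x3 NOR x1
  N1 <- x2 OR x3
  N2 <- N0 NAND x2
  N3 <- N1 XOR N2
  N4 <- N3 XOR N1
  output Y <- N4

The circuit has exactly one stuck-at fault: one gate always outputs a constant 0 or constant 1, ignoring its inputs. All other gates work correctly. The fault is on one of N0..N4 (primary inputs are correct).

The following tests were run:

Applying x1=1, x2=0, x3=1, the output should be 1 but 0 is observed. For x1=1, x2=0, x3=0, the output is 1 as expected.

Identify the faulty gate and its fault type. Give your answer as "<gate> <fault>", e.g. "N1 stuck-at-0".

Fault-free values for test 1 (x1=1, x2=0, x3=1): N0=0, N1=1, N2=1, N3=0, N4=1, giving Y=1. Observed 0.
Test 1: faults giving observed 0 are {N2 stuck-at-0, N3 stuck-at-1, N4 stuck-at-0}.
Test 2 (x1=1, x2=0, x3=0): fault-free N0=0, N1=0, N2=1, N3=1, N4=1 → 1; observed 1. Eliminates N2 stuck-at-0, N4 stuck-at-0.
Only N3 stuck-at-1 is consistent with every test.

N3 stuck-at-1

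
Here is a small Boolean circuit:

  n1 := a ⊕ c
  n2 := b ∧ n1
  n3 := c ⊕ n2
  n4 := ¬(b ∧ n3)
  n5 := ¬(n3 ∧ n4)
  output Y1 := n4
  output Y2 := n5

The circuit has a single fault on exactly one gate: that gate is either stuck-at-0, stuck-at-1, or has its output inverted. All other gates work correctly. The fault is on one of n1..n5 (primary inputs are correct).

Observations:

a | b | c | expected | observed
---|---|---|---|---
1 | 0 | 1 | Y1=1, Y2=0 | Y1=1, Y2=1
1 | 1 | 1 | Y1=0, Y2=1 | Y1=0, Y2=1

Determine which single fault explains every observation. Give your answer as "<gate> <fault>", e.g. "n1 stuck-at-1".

n5 stuck-at-1

Fault-free values for test 1 (a=1, b=0, c=1): n1=0, n2=0, n3=1, n4=1, n5=0, giving Y1=1, Y2=0. Observed Y1=1, Y2=1.
Test 1: faults giving observed Y1=1, Y2=1 are {n2 stuck-at-1, n2 inverted output, n3 stuck-at-0, n3 inverted output, n5 stuck-at-1, n5 inverted output}.
Test 2 (a=1, b=1, c=1): fault-free n1=0, n2=0, n3=1, n4=0, n5=1 → Y1=0, Y2=1; observed Y1=0, Y2=1. Eliminates n2 stuck-at-1, n2 inverted output, n3 stuck-at-0, n3 inverted output, n5 inverted output.
Only n5 stuck-at-1 is consistent with every test.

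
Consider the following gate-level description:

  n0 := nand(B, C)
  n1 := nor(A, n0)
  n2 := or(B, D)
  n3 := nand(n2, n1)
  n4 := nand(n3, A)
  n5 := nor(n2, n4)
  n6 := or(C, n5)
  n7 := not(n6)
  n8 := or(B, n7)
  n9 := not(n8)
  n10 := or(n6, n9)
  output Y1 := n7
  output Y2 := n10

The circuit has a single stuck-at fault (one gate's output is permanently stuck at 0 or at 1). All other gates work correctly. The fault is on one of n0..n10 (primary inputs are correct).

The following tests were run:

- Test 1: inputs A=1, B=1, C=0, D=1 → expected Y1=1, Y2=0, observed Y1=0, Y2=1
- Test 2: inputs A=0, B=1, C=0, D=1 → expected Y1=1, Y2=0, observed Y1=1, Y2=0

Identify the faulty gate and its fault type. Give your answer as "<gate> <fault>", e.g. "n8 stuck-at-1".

Fault-free values for test 1 (A=1, B=1, C=0, D=1): n0=1, n1=0, n2=1, n3=1, n4=0, n5=0, n6=0, n7=1, n8=1, n9=0, n10=0, giving Y1=1, Y2=0. Observed Y1=0, Y2=1.
Test 1: faults giving observed Y1=0, Y2=1 are {n2 stuck-at-0, n5 stuck-at-1, n6 stuck-at-1}.
Test 2 (A=0, B=1, C=0, D=1): fault-free n0=1, n1=0, n2=1, n3=1, n4=1, n5=0, n6=0, n7=1, n8=1, n9=0, n10=0 → Y1=1, Y2=0; observed Y1=1, Y2=0. Eliminates n5 stuck-at-1, n6 stuck-at-1.
Only n2 stuck-at-0 is consistent with every test.

n2 stuck-at-0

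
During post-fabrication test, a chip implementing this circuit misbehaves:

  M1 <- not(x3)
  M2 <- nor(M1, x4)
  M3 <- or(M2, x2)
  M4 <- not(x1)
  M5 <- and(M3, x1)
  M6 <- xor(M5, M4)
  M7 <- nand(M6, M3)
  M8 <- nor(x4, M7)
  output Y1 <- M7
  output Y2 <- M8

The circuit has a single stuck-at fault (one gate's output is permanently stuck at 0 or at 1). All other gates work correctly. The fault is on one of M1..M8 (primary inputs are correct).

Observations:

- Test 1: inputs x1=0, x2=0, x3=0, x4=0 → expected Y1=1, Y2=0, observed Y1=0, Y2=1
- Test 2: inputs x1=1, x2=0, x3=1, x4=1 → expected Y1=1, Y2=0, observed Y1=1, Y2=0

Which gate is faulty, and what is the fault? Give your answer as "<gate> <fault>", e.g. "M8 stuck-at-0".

Fault-free values for test 1 (x1=0, x2=0, x3=0, x4=0): M1=1, M2=0, M3=0, M4=1, M5=0, M6=1, M7=1, M8=0, giving Y1=1, Y2=0. Observed Y1=0, Y2=1.
Test 1: faults giving observed Y1=0, Y2=1 are {M1 stuck-at-0, M2 stuck-at-1, M3 stuck-at-1, M7 stuck-at-0}.
Test 2 (x1=1, x2=0, x3=1, x4=1): fault-free M1=0, M2=0, M3=0, M4=0, M5=0, M6=0, M7=1, M8=0 → Y1=1, Y2=0; observed Y1=1, Y2=0. Eliminates M2 stuck-at-1, M3 stuck-at-1, M7 stuck-at-0.
Only M1 stuck-at-0 is consistent with every test.

M1 stuck-at-0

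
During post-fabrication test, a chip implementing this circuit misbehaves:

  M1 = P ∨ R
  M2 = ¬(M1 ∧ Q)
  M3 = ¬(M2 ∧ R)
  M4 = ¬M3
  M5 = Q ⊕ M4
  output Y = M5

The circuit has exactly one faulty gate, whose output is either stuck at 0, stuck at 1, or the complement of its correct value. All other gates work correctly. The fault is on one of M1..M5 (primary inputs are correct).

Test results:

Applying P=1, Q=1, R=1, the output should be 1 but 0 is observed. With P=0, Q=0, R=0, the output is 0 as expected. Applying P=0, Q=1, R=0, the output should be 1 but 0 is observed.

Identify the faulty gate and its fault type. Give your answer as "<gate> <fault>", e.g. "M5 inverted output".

Fault-free values for test 1 (P=1, Q=1, R=1): M1=1, M2=0, M3=1, M4=0, M5=1, giving Y=1. Observed 0.
Test 1: faults giving observed 0 are {M1 stuck-at-0, M1 inverted output, M2 stuck-at-1, M2 inverted output, M3 stuck-at-0, M3 inverted output, M4 stuck-at-1, M4 inverted output, M5 stuck-at-0, M5 inverted output}.
Test 2 (P=0, Q=0, R=0): fault-free M1=0, M2=1, M3=1, M4=0, M5=0 → 0; observed 0. Eliminates M3 stuck-at-0, M3 inverted output, M4 stuck-at-1, M4 inverted output, M5 inverted output.
Test 3 (P=0, Q=1, R=0): fault-free M1=0, M2=1, M3=1, M4=0, M5=1 → 1; observed 0. Eliminates M1 stuck-at-0, M1 inverted output, M2 stuck-at-1, M2 inverted output.
Only M5 stuck-at-0 is consistent with every test.

M5 stuck-at-0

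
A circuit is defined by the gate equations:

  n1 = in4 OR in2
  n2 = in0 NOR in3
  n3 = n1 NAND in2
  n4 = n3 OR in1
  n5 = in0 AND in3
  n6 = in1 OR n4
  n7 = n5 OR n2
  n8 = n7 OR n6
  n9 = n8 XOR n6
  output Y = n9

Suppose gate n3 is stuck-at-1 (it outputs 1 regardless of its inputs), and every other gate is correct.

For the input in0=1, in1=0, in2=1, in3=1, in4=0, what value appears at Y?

0

Propagate with n3 forced: n1=1, n2=0, n3=1 [stuck-at-1], n4=1, n5=1, n6=1, n7=1, n8=1, n9=0.
So Y = 0. (Without the fault it would be 1.)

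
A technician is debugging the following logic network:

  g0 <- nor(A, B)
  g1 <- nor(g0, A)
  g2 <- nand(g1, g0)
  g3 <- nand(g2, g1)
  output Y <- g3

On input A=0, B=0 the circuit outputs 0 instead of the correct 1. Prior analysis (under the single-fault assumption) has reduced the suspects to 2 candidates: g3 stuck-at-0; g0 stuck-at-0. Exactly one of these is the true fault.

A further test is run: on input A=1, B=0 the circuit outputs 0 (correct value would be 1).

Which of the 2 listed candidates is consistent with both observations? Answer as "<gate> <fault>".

g3 stuck-at-0

Evaluate each candidate on input A=1, B=0:
  g3 stuck-at-0: g0=0, g1=0, g2=1, g3=0 [stuck-at-0] → 0 — matches
  g0 stuck-at-0: g0=0 [stuck-at-0], g1=0, g2=1, g3=1 → 1 — eliminated
Only g3 stuck-at-0 reproduces the observed 0.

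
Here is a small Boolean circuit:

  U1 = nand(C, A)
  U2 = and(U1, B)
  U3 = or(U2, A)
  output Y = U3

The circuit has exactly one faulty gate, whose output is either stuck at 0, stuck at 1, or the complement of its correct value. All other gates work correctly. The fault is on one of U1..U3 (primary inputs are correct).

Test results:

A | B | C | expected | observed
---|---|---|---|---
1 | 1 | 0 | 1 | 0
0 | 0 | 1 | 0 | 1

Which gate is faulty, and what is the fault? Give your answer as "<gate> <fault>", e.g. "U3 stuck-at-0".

U3 inverted output

Fault-free values for test 1 (A=1, B=1, C=0): U1=1, U2=1, U3=1, giving Y=1. Observed 0.
Test 1: faults giving observed 0 are {U3 stuck-at-0, U3 inverted output}.
Test 2 (A=0, B=0, C=1): fault-free U1=1, U2=0, U3=0 → 0; observed 1. Eliminates U3 stuck-at-0.
Only U3 inverted output is consistent with every test.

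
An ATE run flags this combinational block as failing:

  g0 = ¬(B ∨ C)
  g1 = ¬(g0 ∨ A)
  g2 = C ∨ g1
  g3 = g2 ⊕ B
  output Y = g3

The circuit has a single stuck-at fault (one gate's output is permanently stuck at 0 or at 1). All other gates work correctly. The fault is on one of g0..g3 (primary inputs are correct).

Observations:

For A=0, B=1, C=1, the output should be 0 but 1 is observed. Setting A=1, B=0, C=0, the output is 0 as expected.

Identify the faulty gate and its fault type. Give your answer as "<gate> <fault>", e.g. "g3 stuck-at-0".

g2 stuck-at-0

Fault-free values for test 1 (A=0, B=1, C=1): g0=0, g1=1, g2=1, g3=0, giving Y=0. Observed 1.
Test 1: faults giving observed 1 are {g2 stuck-at-0, g3 stuck-at-1}.
Test 2 (A=1, B=0, C=0): fault-free g0=1, g1=0, g2=0, g3=0 → 0; observed 0. Eliminates g3 stuck-at-1.
Only g2 stuck-at-0 is consistent with every test.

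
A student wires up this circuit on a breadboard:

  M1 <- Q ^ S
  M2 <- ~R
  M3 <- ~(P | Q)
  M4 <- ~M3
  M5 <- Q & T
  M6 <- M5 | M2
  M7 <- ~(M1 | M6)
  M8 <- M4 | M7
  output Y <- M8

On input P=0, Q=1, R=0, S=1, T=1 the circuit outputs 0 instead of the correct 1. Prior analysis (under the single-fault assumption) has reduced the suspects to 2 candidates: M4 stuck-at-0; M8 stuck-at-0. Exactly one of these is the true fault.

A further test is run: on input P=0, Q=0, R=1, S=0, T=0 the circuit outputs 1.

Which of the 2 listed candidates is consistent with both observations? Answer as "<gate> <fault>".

Evaluate each candidate on input P=0, Q=0, R=1, S=0, T=0:
  M4 stuck-at-0: M1=0, M2=0, M3=1, M4=0 [stuck-at-0], M5=0, M6=0, M7=1, M8=1 → 1 — matches
  M8 stuck-at-0: M1=0, M2=0, M3=1, M4=0, M5=0, M6=0, M7=1, M8=0 [stuck-at-0] → 0 — eliminated
Only M4 stuck-at-0 reproduces the observed 1.

M4 stuck-at-0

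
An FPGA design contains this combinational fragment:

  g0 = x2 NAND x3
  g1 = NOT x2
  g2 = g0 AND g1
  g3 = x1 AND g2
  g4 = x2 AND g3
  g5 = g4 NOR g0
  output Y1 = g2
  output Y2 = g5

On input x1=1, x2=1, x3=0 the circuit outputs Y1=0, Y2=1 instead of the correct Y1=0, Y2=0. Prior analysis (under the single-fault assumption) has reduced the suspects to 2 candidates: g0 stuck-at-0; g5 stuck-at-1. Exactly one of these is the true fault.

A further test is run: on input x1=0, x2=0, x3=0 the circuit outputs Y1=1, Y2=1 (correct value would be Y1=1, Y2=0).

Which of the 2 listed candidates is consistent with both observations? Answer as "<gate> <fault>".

g5 stuck-at-1

Evaluate each candidate on input x1=0, x2=0, x3=0:
  g0 stuck-at-0: g0=0 [stuck-at-0], g1=1, g2=0, g3=0, g4=0, g5=1 → Y1=0, Y2=1 — eliminated
  g5 stuck-at-1: g0=1, g1=1, g2=1, g3=0, g4=0, g5=1 [stuck-at-1] → Y1=1, Y2=1 — matches
Only g5 stuck-at-1 reproduces the observed Y1=1, Y2=1.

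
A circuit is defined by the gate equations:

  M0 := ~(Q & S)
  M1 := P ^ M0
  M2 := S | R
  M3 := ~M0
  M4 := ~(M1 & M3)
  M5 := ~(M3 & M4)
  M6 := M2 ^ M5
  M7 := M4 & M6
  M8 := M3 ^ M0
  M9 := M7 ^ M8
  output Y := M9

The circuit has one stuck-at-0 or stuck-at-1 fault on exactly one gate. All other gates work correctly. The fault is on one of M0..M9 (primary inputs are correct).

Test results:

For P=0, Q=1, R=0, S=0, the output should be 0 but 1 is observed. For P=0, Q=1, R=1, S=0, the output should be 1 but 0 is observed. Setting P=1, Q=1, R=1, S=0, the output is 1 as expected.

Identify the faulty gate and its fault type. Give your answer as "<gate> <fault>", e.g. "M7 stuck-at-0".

M0 stuck-at-0

Fault-free values for test 1 (P=0, Q=1, R=0, S=0): M0=1, M1=1, M2=0, M3=0, M4=1, M5=1, M6=1, M7=1, M8=1, M9=0, giving Y=0. Observed 1.
Test 1: faults giving observed 1 are {M0 stuck-at-0, M2 stuck-at-1, M4 stuck-at-0, M5 stuck-at-0, M6 stuck-at-0, M7 stuck-at-0, M8 stuck-at-0, M9 stuck-at-1}.
Test 2 (P=0, Q=1, R=1, S=0): fault-free M0=1, M1=1, M2=1, M3=0, M4=1, M5=1, M6=0, M7=0, M8=1, M9=1 → 1; observed 0. Eliminates M2 stuck-at-1, M4 stuck-at-0, M6 stuck-at-0, M7 stuck-at-0, M9 stuck-at-1.
Test 3 (P=1, Q=1, R=1, S=0): fault-free M0=1, M1=0, M2=1, M3=0, M4=1, M5=1, M6=0, M7=0, M8=1, M9=1 → 1; observed 1. Eliminates M5 stuck-at-0, M8 stuck-at-0.
Only M0 stuck-at-0 is consistent with every test.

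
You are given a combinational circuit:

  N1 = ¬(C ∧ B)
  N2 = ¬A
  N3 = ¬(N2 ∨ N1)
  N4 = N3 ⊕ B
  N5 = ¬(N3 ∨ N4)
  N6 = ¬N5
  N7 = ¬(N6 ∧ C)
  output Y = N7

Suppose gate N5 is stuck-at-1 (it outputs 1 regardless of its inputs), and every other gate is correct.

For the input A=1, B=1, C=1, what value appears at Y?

1

Propagate with N5 forced: N1=0, N2=0, N3=1, N4=0, N5=1 [stuck-at-1], N6=0, N7=1.
So Y = 1. (Without the fault it would be 0.)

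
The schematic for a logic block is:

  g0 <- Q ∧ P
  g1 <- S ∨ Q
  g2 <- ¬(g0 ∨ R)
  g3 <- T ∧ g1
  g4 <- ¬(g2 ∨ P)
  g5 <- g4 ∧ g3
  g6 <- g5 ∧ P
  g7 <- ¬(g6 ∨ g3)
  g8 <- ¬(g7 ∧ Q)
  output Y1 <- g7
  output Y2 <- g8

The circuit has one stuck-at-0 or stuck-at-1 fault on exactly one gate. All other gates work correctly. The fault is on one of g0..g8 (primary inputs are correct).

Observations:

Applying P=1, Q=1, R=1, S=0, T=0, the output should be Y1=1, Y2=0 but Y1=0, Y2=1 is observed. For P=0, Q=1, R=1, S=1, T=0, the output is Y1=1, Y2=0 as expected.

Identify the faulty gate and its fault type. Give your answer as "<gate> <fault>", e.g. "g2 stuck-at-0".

Fault-free values for test 1 (P=1, Q=1, R=1, S=0, T=0): g0=1, g1=1, g2=0, g3=0, g4=0, g5=0, g6=0, g7=1, g8=0, giving Y1=1, Y2=0. Observed Y1=0, Y2=1.
Test 1: faults giving observed Y1=0, Y2=1 are {g3 stuck-at-1, g5 stuck-at-1, g6 stuck-at-1, g7 stuck-at-0}.
Test 2 (P=0, Q=1, R=1, S=1, T=0): fault-free g0=0, g1=1, g2=0, g3=0, g4=1, g5=0, g6=0, g7=1, g8=0 → Y1=1, Y2=0; observed Y1=1, Y2=0. Eliminates g3 stuck-at-1, g6 stuck-at-1, g7 stuck-at-0.
Only g5 stuck-at-1 is consistent with every test.

g5 stuck-at-1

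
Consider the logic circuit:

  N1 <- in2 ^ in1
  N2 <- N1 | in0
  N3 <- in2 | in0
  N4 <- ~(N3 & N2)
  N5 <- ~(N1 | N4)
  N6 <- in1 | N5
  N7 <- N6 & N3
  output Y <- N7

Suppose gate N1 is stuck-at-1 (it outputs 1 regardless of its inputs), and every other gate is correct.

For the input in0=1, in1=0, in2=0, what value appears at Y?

0

Propagate with N1 forced: N1=1 [stuck-at-1], N2=1, N3=1, N4=0, N5=0, N6=0, N7=0.
So Y = 0. (Without the fault it would be 1.)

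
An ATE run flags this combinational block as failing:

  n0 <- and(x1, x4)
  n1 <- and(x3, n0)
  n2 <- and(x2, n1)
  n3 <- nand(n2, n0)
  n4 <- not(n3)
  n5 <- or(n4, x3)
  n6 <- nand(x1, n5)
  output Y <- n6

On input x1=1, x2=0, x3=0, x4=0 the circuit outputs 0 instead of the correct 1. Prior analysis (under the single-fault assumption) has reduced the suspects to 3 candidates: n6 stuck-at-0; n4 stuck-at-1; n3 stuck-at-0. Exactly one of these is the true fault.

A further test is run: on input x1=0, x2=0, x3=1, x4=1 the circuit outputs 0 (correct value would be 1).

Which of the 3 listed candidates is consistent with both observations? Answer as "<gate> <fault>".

Evaluate each candidate on input x1=0, x2=0, x3=1, x4=1:
  n6 stuck-at-0: n0=0, n1=0, n2=0, n3=1, n4=0, n5=1, n6=0 [stuck-at-0] → 0 — matches
  n4 stuck-at-1: n0=0, n1=0, n2=0, n3=1, n4=1 [stuck-at-1], n5=1, n6=1 → 1 — eliminated
  n3 stuck-at-0: n0=0, n1=0, n2=0, n3=0 [stuck-at-0], n4=1, n5=1, n6=1 → 1 — eliminated
Only n6 stuck-at-0 reproduces the observed 0.

n6 stuck-at-0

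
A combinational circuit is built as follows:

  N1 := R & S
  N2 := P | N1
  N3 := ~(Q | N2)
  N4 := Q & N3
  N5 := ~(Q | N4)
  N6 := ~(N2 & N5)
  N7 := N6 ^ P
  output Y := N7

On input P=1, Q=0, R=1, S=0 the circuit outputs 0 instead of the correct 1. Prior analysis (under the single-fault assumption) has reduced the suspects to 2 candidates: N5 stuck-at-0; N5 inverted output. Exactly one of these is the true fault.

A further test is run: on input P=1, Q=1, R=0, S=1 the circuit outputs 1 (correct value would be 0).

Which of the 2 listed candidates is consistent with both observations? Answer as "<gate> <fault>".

Evaluate each candidate on input P=1, Q=1, R=0, S=1:
  N5 stuck-at-0: N1=0, N2=1, N3=0, N4=0, N5=0 [stuck-at-0], N6=1, N7=0 → 0 — eliminated
  N5 inverted output: N1=0, N2=1, N3=0, N4=0, N5=1 [inverted output], N6=0, N7=1 → 1 — matches
Only N5 inverted output reproduces the observed 1.

N5 inverted output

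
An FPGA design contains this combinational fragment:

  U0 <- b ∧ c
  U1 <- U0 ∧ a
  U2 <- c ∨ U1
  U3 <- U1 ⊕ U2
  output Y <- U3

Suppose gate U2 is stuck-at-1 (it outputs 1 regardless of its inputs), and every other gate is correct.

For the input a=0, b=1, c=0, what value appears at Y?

Propagate with U2 forced: U0=0, U1=0, U2=1 [stuck-at-1], U3=1.
So Y = 1. (Without the fault it would be 0.)

1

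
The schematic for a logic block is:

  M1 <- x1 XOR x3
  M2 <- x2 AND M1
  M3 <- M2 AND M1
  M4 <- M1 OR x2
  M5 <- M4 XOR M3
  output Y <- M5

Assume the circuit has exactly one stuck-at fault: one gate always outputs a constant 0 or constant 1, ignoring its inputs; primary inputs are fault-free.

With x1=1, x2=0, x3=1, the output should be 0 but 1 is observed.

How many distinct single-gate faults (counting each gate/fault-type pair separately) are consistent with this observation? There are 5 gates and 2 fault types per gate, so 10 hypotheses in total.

4

Fault-free: M1=0, M2=0, M3=0, M4=0, M5=0 → 0. Observed 1.
  M1 stuck-at-0: output 0 ✗
  M1 stuck-at-1: output 1 ✓
  M2 stuck-at-0: output 0 ✗
  M2 stuck-at-1: output 0 ✗
  M3 stuck-at-0: output 0 ✗
  M3 stuck-at-1: output 1 ✓
  M4 stuck-at-0: output 0 ✗
  M4 stuck-at-1: output 1 ✓
  M5 stuck-at-0: output 0 ✗
  M5 stuck-at-1: output 1 ✓
Consistent faults: {M1 stuck-at-1, M3 stuck-at-1, M4 stuck-at-1, M5 stuck-at-1} — 4 in all.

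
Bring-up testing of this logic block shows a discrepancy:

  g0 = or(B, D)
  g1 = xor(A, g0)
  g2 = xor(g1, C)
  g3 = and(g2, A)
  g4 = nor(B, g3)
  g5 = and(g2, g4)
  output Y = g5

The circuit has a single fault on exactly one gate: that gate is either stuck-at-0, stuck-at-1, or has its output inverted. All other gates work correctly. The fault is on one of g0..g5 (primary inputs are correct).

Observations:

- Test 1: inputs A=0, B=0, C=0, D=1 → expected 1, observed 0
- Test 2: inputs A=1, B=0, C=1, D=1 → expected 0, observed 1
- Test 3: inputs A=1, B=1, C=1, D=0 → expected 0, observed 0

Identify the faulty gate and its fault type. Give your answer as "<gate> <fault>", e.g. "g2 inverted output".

g3 inverted output

Fault-free values for test 1 (A=0, B=0, C=0, D=1): g0=1, g1=1, g2=1, g3=0, g4=1, g5=1, giving Y=1. Observed 0.
Test 1: faults giving observed 0 are {g0 stuck-at-0, g0 inverted output, g1 stuck-at-0, g1 inverted output, g2 stuck-at-0, g2 inverted output, g3 stuck-at-1, g3 inverted output, g4 stuck-at-0, g4 inverted output, g5 stuck-at-0, g5 inverted output}.
Test 2 (A=1, B=0, C=1, D=1): fault-free g0=1, g1=0, g2=1, g3=1, g4=0, g5=0 → 0; observed 1. Eliminates g0 stuck-at-0, g0 inverted output, g1 stuck-at-0, g1 inverted output, g2 stuck-at-0, g2 inverted output, g3 stuck-at-1, g4 stuck-at-0, g5 stuck-at-0.
Test 3 (A=1, B=1, C=1, D=0): fault-free g0=1, g1=0, g2=1, g3=1, g4=0, g5=0 → 0; observed 0. Eliminates g4 inverted output, g5 inverted output.
Only g3 inverted output is consistent with every test.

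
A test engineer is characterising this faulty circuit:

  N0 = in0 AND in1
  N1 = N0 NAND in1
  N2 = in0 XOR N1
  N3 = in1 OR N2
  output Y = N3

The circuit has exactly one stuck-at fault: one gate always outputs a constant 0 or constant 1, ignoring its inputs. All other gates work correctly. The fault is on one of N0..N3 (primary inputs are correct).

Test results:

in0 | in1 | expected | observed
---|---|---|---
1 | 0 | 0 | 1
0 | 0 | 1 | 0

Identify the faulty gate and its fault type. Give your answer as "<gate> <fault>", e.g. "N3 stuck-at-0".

N1 stuck-at-0

Fault-free values for test 1 (in0=1, in1=0): N0=0, N1=1, N2=0, N3=0, giving Y=0. Observed 1.
Test 1: faults giving observed 1 are {N1 stuck-at-0, N2 stuck-at-1, N3 stuck-at-1}.
Test 2 (in0=0, in1=0): fault-free N0=0, N1=1, N2=1, N3=1 → 1; observed 0. Eliminates N2 stuck-at-1, N3 stuck-at-1.
Only N1 stuck-at-0 is consistent with every test.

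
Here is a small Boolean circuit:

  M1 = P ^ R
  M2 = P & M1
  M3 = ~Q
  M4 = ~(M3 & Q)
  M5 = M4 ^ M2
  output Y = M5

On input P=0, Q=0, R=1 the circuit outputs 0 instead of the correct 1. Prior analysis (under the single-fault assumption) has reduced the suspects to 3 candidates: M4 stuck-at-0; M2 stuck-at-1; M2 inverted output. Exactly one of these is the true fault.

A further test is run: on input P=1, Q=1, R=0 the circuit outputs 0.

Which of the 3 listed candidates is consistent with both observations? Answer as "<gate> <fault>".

M2 stuck-at-1

Evaluate each candidate on input P=1, Q=1, R=0:
  M4 stuck-at-0: M1=1, M2=1, M3=0, M4=0 [stuck-at-0], M5=1 → 1 — eliminated
  M2 stuck-at-1: M1=1, M2=1 [stuck-at-1], M3=0, M4=1, M5=0 → 0 — matches
  M2 inverted output: M1=1, M2=0 [inverted output], M3=0, M4=1, M5=1 → 1 — eliminated
Only M2 stuck-at-1 reproduces the observed 0.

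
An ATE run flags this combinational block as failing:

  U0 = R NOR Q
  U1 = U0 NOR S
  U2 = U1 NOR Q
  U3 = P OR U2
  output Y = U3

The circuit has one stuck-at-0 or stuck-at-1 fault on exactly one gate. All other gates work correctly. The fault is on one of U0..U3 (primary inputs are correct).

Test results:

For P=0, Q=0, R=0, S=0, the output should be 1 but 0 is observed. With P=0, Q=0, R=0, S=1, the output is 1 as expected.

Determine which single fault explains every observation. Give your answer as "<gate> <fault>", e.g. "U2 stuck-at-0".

U0 stuck-at-0

Fault-free values for test 1 (P=0, Q=0, R=0, S=0): U0=1, U1=0, U2=1, U3=1, giving Y=1. Observed 0.
Test 1: faults giving observed 0 are {U0 stuck-at-0, U1 stuck-at-1, U2 stuck-at-0, U3 stuck-at-0}.
Test 2 (P=0, Q=0, R=0, S=1): fault-free U0=1, U1=0, U2=1, U3=1 → 1; observed 1. Eliminates U1 stuck-at-1, U2 stuck-at-0, U3 stuck-at-0.
Only U0 stuck-at-0 is consistent with every test.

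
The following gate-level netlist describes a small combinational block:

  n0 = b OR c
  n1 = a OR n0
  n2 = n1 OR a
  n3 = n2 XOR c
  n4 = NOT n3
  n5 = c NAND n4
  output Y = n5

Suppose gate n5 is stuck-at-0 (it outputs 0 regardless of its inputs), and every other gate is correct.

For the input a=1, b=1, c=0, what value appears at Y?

Propagate with n5 forced: n0=1, n1=1, n2=1, n3=1, n4=0, n5=0 [stuck-at-0].
So Y = 0. (Without the fault it would be 1.)

0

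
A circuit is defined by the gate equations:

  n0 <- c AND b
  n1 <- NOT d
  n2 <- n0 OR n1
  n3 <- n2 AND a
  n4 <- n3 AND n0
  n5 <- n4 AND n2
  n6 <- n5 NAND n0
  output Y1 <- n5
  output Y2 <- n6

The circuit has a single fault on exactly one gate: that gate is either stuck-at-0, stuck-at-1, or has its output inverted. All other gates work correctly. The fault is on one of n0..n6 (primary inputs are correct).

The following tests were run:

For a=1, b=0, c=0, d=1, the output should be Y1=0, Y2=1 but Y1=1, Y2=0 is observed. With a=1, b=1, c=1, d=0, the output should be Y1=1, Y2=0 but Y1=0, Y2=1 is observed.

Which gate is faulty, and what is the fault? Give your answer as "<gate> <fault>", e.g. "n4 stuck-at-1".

Fault-free values for test 1 (a=1, b=0, c=0, d=1): n0=0, n1=0, n2=0, n3=0, n4=0, n5=0, n6=1, giving Y1=0, Y2=1. Observed Y1=1, Y2=0.
Test 1: faults giving observed Y1=1, Y2=0 are {n0 stuck-at-1, n0 inverted output}.
Test 2 (a=1, b=1, c=1, d=0): fault-free n0=1, n1=1, n2=1, n3=1, n4=1, n5=1, n6=0 → Y1=1, Y2=0; observed Y1=0, Y2=1. Eliminates n0 stuck-at-1.
Only n0 inverted output is consistent with every test.

n0 inverted output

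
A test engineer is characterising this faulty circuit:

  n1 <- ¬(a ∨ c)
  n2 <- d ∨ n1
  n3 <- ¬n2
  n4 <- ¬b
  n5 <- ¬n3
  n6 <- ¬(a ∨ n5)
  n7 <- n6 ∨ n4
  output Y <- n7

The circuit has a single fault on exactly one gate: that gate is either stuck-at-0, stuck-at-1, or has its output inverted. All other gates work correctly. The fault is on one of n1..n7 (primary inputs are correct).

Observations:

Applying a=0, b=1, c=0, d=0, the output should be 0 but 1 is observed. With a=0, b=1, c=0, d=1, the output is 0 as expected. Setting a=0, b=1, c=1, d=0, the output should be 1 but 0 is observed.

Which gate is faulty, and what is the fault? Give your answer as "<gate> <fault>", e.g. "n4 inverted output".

Fault-free values for test 1 (a=0, b=1, c=0, d=0): n1=1, n2=1, n3=0, n4=0, n5=1, n6=0, n7=0, giving Y=0. Observed 1.
Test 1: faults giving observed 1 are {n1 stuck-at-0, n1 inverted output, n2 stuck-at-0, n2 inverted output, n3 stuck-at-1, n3 inverted output, n4 stuck-at-1, n4 inverted output, n5 stuck-at-0, n5 inverted output, n6 stuck-at-1, n6 inverted output, n7 stuck-at-1, n7 inverted output}.
Test 2 (a=0, b=1, c=0, d=1): fault-free n1=1, n2=1, n3=0, n4=0, n5=1, n6=0, n7=0 → 0; observed 0. Eliminates n2 stuck-at-0, n2 inverted output, n3 stuck-at-1, n3 inverted output, n4 stuck-at-1, n4 inverted output, n5 stuck-at-0, n5 inverted output, n6 stuck-at-1, n6 inverted output, n7 stuck-at-1, n7 inverted output.
Test 3 (a=0, b=1, c=1, d=0): fault-free n1=0, n2=0, n3=1, n4=0, n5=0, n6=1, n7=1 → 1; observed 0. Eliminates n1 stuck-at-0.
Only n1 inverted output is consistent with every test.

n1 inverted output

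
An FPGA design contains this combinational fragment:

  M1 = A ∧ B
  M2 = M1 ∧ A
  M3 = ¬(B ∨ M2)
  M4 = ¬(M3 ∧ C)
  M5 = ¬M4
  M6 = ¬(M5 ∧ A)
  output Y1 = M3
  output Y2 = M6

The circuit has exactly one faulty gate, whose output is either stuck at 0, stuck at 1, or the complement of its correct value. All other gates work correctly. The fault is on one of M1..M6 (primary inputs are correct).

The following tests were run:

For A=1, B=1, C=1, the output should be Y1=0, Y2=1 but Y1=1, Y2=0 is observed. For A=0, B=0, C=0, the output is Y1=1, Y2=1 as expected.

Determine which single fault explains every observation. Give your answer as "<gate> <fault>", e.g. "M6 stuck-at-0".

Fault-free values for test 1 (A=1, B=1, C=1): M1=1, M2=1, M3=0, M4=1, M5=0, M6=1, giving Y1=0, Y2=1. Observed Y1=1, Y2=0.
Test 1: faults giving observed Y1=1, Y2=0 are {M3 stuck-at-1, M3 inverted output}.
Test 2 (A=0, B=0, C=0): fault-free M1=0, M2=0, M3=1, M4=1, M5=0, M6=1 → Y1=1, Y2=1; observed Y1=1, Y2=1. Eliminates M3 inverted output.
Only M3 stuck-at-1 is consistent with every test.

M3 stuck-at-1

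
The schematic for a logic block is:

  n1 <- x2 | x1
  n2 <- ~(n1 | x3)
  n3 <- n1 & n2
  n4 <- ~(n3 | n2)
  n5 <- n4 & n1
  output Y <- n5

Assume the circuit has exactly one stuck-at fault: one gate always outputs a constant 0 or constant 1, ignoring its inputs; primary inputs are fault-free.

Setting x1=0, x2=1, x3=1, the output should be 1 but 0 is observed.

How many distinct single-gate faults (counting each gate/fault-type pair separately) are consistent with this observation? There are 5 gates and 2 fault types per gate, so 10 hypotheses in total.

5

Fault-free: n1=1, n2=0, n3=0, n4=1, n5=1 → 1. Observed 0.
  n1 stuck-at-0: output 0 ✓
  n1 stuck-at-1: output 1 ✗
  n2 stuck-at-0: output 1 ✗
  n2 stuck-at-1: output 0 ✓
  n3 stuck-at-0: output 1 ✗
  n3 stuck-at-1: output 0 ✓
  n4 stuck-at-0: output 0 ✓
  n4 stuck-at-1: output 1 ✗
  n5 stuck-at-0: output 0 ✓
  n5 stuck-at-1: output 1 ✗
Consistent faults: {n1 stuck-at-0, n2 stuck-at-1, n3 stuck-at-1, n4 stuck-at-0, n5 stuck-at-0} — 5 in all.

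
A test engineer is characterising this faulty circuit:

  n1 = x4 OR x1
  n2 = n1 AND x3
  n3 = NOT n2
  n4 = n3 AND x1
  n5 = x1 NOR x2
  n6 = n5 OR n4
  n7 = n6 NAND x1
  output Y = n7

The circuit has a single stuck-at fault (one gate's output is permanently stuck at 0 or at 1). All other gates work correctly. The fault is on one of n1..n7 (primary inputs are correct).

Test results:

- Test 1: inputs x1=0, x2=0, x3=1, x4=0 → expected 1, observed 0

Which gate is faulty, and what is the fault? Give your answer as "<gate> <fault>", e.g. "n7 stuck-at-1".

n7 stuck-at-0

Fault-free values for test 1 (x1=0, x2=0, x3=1, x4=0): n1=0, n2=0, n3=1, n4=0, n5=1, n6=1, n7=1, giving Y=1. Observed 0.
Test 1: faults giving observed 0 are {n7 stuck-at-0}.
Only n7 stuck-at-0 is consistent with every test.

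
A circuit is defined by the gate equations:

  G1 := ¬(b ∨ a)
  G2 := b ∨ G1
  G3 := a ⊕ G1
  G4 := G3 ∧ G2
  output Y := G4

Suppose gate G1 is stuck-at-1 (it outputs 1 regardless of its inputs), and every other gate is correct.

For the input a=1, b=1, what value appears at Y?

Propagate with G1 forced: G1=1 [stuck-at-1], G2=1, G3=0, G4=0.
So Y = 0. (Without the fault it would be 1.)

0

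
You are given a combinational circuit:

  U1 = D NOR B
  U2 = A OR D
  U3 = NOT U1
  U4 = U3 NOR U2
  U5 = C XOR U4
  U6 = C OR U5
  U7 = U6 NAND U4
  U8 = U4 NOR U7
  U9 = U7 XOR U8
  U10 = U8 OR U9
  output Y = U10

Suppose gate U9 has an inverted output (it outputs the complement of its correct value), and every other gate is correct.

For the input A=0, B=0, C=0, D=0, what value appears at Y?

1

Propagate with U9 forced: U1=1, U2=0, U3=0, U4=1, U5=1, U6=1, U7=0, U8=0, U9=1 [inverted output], U10=1.
So Y = 1. (Without the fault it would be 0.)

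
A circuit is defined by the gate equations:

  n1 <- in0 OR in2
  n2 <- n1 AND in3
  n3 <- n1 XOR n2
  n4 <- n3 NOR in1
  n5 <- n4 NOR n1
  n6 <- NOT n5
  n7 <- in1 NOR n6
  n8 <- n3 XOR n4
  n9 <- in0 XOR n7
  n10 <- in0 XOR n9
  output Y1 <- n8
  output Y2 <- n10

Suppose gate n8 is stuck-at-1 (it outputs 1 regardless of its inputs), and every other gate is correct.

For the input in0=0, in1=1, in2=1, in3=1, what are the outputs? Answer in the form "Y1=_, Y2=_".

Y1=1, Y2=0

Propagate with n8 forced: n1=1, n2=1, n3=0, n4=0, n5=0, n6=1, n7=0, n8=1 [stuck-at-1], n9=0, n10=0.
So the outputs are Y1=1, Y2=0. (Without the fault they would be Y1=0, Y2=0.)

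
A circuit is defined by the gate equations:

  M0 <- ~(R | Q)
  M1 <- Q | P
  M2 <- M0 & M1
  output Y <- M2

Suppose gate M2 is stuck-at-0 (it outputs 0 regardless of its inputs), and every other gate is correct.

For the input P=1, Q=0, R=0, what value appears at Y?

0

Propagate with M2 forced: M0=1, M1=1, M2=0 [stuck-at-0].
So Y = 0. (Without the fault it would be 1.)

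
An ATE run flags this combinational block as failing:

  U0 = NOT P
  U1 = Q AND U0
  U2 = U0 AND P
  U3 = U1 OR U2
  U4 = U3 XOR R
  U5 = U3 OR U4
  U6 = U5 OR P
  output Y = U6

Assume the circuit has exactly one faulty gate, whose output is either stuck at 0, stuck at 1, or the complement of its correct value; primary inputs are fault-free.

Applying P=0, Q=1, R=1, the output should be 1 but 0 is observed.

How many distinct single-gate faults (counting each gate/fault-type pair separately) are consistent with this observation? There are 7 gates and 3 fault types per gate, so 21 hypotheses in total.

Fault-free: U0=1, U1=1, U2=0, U3=1, U4=0, U5=1, U6=1 → 1. Observed 0.
  U0: none of the 3 fault types match ✗
  U1: none of the 3 fault types match ✗
  U2: none of the 3 fault types match ✗
  U3: none of the 3 fault types match ✗
  U4: none of the 3 fault types match ✗
  U5: stuck-at-0, inverted output ✓; others ✗
  U6: stuck-at-0, inverted output ✓; others ✗
Consistent faults: {U5 stuck-at-0, U5 inverted output, U6 stuck-at-0, U6 inverted output} — 4 in all.

4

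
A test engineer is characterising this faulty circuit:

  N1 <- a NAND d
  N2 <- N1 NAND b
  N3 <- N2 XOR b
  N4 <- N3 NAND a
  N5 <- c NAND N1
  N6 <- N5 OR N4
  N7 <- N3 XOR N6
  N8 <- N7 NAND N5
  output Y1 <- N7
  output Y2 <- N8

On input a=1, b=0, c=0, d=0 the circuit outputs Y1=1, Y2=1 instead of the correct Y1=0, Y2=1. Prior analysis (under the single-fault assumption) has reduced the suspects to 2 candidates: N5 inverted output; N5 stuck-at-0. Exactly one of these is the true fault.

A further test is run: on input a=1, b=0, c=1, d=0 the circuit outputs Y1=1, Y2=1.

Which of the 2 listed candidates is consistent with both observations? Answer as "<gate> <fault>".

N5 stuck-at-0

Evaluate each candidate on input a=1, b=0, c=1, d=0:
  N5 inverted output: N1=1, N2=1, N3=1, N4=0, N5=1 [inverted output], N6=1, N7=0, N8=1 → Y1=0, Y2=1 — eliminated
  N5 stuck-at-0: N1=1, N2=1, N3=1, N4=0, N5=0 [stuck-at-0], N6=0, N7=1, N8=1 → Y1=1, Y2=1 — matches
Only N5 stuck-at-0 reproduces the observed Y1=1, Y2=1.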